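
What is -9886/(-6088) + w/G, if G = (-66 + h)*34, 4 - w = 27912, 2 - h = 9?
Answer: 48610239/3777604 ≈ 12.868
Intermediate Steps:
h = -7 (h = 2 - 1*9 = 2 - 9 = -7)
w = -27908 (w = 4 - 1*27912 = 4 - 27912 = -27908)
G = -2482 (G = (-66 - 7)*34 = -73*34 = -2482)
-9886/(-6088) + w/G = -9886/(-6088) - 27908/(-2482) = -9886*(-1/6088) - 27908*(-1/2482) = 4943/3044 + 13954/1241 = 48610239/3777604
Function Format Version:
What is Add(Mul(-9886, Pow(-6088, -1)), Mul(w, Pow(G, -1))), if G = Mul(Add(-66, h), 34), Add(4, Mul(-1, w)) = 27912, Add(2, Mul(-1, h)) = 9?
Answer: Rational(48610239, 3777604) ≈ 12.868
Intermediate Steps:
h = -7 (h = Add(2, Mul(-1, 9)) = Add(2, -9) = -7)
w = -27908 (w = Add(4, Mul(-1, 27912)) = Add(4, -27912) = -27908)
G = -2482 (G = Mul(Add(-66, -7), 34) = Mul(-73, 34) = -2482)
Add(Mul(-9886, Pow(-6088, -1)), Mul(w, Pow(G, -1))) = Add(Mul(-9886, Pow(-6088, -1)), Mul(-27908, Pow(-2482, -1))) = Add(Mul(-9886, Rational(-1, 6088)), Mul(-27908, Rational(-1, 2482))) = Add(Rational(4943, 3044), Rational(13954, 1241)) = Rational(48610239, 3777604)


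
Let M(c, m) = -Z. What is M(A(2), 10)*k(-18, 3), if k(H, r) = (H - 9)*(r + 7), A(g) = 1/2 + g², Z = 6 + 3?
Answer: 2430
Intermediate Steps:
Z = 9
A(g) = ½ + g²
M(c, m) = -9 (M(c, m) = -1*9 = -9)
k(H, r) = (-9 + H)*(7 + r)
M(A(2), 10)*k(-18, 3) = -9*(-63 - 9*3 + 7*(-18) - 18*3) = -9*(-63 - 27 - 126 - 54) = -9*(-270) = 2430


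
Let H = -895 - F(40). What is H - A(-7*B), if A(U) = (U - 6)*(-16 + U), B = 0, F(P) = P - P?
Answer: -991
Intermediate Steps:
F(P) = 0
H = -895 (H = -895 - 1*0 = -895 + 0 = -895)
A(U) = (-16 + U)*(-6 + U) (A(U) = (-6 + U)*(-16 + U) = (-16 + U)*(-6 + U))
H - A(-7*B) = -895 - (96 + (-7*0)² - (-154)*0) = -895 - (96 + 0² - 22*0) = -895 - (96 + 0 + 0) = -895 - 1*96 = -895 - 96 = -991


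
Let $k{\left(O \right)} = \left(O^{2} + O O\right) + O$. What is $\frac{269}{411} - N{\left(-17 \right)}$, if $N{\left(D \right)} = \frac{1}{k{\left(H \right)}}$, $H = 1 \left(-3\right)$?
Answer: $\frac{1208}{2055} \approx 0.58783$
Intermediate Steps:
$H = -3$
$k{\left(O \right)} = O + 2 O^{2}$ ($k{\left(O \right)} = \left(O^{2} + O^{2}\right) + O = 2 O^{2} + O = O + 2 O^{2}$)
$N{\left(D \right)} = \frac{1}{15}$ ($N{\left(D \right)} = \frac{1}{\left(-3\right) \left(1 + 2 \left(-3\right)\right)} = \frac{1}{\left(-3\right) \left(1 - 6\right)} = \frac{1}{\left(-3\right) \left(-5\right)} = \frac{1}{15}$)
$\frac{269}{411} - N{\left(-17 \right)} = \frac{269}{411} - \frac{1}{15} = \frac{1208}{2055}$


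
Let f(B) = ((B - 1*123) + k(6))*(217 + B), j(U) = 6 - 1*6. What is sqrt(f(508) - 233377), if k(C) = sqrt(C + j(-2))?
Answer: sqrt(45748 + 725*sqrt(6)) ≈ 218.00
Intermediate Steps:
j(U) = 0 (j(U) = 6 - 6 = 0)
k(C) = sqrt(C) (k(C) = sqrt(C + 0) = sqrt(C))
f(B) = (217 + B)*(-123 + B + sqrt(6)) (f(B) = ((B - 1*123) + sqrt(6))*(217 + B) = ((B - 123) + sqrt(6))*(217 + B) = ((-123 + B) + sqrt(6))*(217 + B) = (-123 + B + sqrt(6))*(217 + B) = (217 + B)*(-123 + B + sqrt(6)))
sqrt(f(508) - 233377) = sqrt((-26691 + 508**2 + 94*508 + 217*sqrt(6) + 508*sqrt(6)) - 233377) = sqrt((-26691 + 258064 + 47752 + 217*sqrt(6) + 508*sqrt(6)) - 233377) = sqrt((279125 + 725*sqrt(6)) - 233377) = sqrt(45748 + 725*sqrt(6))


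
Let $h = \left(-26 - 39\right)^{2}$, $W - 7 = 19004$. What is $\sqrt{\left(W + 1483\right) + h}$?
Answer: $\sqrt{24719} \approx 157.22$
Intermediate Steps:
$W = 19011$ ($W = 7 + 19004 = 19011$)
$h = 4225$ ($h = \left(-65\right)^{2} = 4225$)
$\sqrt{\left(W + 1483\right) + h} = \sqrt{\left(19011 + 1483\right) + 4225} = \sqrt{20494 + 4225} = \sqrt{24719}$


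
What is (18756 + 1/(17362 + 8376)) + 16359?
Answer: 903789871/25738 ≈ 35115.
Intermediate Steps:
(18756 + 1/(17362 + 8376)) + 16359 = (18756 + 1/25738) + 16359 = 482741929/25738 + 16359 = 903789871/25738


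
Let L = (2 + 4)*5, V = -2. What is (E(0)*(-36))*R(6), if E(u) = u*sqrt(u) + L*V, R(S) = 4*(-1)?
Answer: -8640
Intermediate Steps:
R(S) = -4
L = 30 (L = 6*5 = 30)
E(u) = -60 + u**(3/2) (E(u) = u*sqrt(u) + 30*(-2) = u**(3/2) - 60 = -60 + u**(3/2))
(E(0)*(-36))*R(6) = ((-60 + 0**(3/2))*(-36))*(-4) = ((-60 + 0)*(-36))*(-4) = -60*(-36)*(-4) = 2160*(-4) = -8640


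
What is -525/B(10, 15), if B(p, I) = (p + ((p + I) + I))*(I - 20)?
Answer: 21/10 ≈ 2.1000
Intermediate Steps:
B(p, I) = (-20 + I)*(2*I + 2*p) (B(p, I) = (p + ((I + p) + I))*(-20 + I) = (p + (p + 2*I))*(-20 + I) = (2*I + 2*p)*(-20 + I) = (-20 + I)*(2*I + 2*p))
-525/B(10, 15) = -525/(-40*15 - 40*10 + 2*15**2 + 2*15*10) = -525/(-600 - 400 + 2*225 + 300) = -525/(-600 - 400 + 450 + 300) = -525/(-250) = -525*(-1/250) = 21/10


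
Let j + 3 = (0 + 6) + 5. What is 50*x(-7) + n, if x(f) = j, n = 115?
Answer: 515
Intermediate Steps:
j = 8 (j = -3 + ((0 + 6) + 5) = -3 + (6 + 5) = -3 + 11 = 8)
x(f) = 8
50*x(-7) + n = 50*8 + 115 = 400 + 115 = 515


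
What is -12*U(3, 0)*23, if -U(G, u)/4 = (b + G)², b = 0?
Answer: 9936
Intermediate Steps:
U(G, u) = -4*G² (U(G, u) = -4*(0 + G)² = -4*G²)
-12*U(3, 0)*23 = -(-48)*3²*23 = -(-48)*9*23 = -12*(-36)*23 = 432*23 = 9936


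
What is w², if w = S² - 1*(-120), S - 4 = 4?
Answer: 33856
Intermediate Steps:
S = 8 (S = 4 + 4 = 8)
w = 184 (w = 8² - 1*(-120) = 64 + 120 = 184)
w² = 184² = 33856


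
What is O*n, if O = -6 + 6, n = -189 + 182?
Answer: 0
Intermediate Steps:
n = -7
O = 0
O*n = 0*(-7) = 0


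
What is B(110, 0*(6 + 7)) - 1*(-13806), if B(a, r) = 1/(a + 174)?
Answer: 3920905/284 ≈ 13806.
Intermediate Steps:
B(a, r) = 1/(174 + a)
B(110, 0*(6 + 7)) - 1*(-13806) = 1/(174 + 110) - 1*(-13806) = 1/284 + 13806 = 3920905/284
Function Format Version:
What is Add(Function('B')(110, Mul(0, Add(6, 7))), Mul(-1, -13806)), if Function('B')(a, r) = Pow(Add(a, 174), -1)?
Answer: Rational(3920905, 284) ≈ 13806.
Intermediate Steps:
Function('B')(a, r) = Pow(Add(174, a), -1)
Add(Function('B')(110, Mul(0, Add(6, 7))), Mul(-1, -13806)) = Add(Pow(Add(174, 110), -1), Mul(-1, -13806)) = Add(Pow(284, -1), 13806) = Add(Rational(1, 284), 13806) = Rational(3920905, 284)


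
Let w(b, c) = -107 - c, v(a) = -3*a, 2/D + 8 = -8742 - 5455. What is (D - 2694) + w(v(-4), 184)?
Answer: -42401927/14205 ≈ -2985.0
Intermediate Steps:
D = -2/14205 (D = 2/(-8 + (-8742 - 5455)) = 2/(-8 - 14197) = 2/(-14205) = 2*(-1/14205) = -2/14205 ≈ -0.00014080)
(D - 2694) + w(v(-4), 184) = (-2/14205 - 2694) + (-107 - 1*184) = -38268272/14205 + (-107 - 184) = -38268272/14205 - 291 = -42401927/14205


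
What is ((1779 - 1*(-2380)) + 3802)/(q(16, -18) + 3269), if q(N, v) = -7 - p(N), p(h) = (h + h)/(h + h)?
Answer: 7961/3261 ≈ 2.4413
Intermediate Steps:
p(h) = 1 (p(h) = (2*h)/((2*h)) = (2*h)*(1/(2*h)) = 1)
q(N, v) = -8 (q(N, v) = -7 - 1*1 = -7 - 1 = -8)
((1779 - 1*(-2380)) + 3802)/(q(16, -18) + 3269) = ((1779 - 1*(-2380)) + 3802)/(-8 + 3269) = ((1779 + 2380) + 3802)/3261 = (4159 + 3802)*(1/3261) = 7961*(1/3261) = 7961/3261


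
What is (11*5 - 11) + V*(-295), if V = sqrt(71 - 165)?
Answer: 44 - 295*I*sqrt(94) ≈ 44.0 - 2860.1*I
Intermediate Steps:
V = I*sqrt(94) (V = sqrt(-94) = I*sqrt(94) ≈ 9.6954*I)
(11*5 - 11) + V*(-295) = (11*5 - 11) + (I*sqrt(94))*(-295) = (55 - 11) - 295*I*sqrt(94) = 44 - 295*I*sqrt(94)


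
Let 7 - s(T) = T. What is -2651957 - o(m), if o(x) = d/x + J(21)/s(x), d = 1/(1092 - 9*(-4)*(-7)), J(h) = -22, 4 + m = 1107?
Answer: -336621496898747/126933240 ≈ -2.6520e+6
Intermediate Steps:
m = 1103 (m = -4 + 1107 = 1103)
s(T) = 7 - T
d = 1/840 (d = 1/(1092 + 36*(-7)) = 1/(1092 - 252) = 1/840 ≈ 0.0011905)
o(x) = -22/(7 - x) + 1/(840*x) (o(x) = 1/(840*x) - 22/(7 - x) = -22/(7 - x) + 1/(840*x))
-2651957 - o(m) = -2651957 - (-7 + 18481*1103)/(840*1103*(-7 + 1103)) = -2651957 - (-7 + 20384543)/(840*1103*1096) = -2651957 - 20384536/(840*1103*1096) = -2651957 - 1*2548067/126933240 = -2651957 - 2548067/126933240 = -336621496898747/126933240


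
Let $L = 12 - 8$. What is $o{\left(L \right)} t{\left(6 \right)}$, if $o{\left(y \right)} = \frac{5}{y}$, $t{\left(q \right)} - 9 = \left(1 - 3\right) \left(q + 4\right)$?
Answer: $- \frac{55}{4} \approx -13.75$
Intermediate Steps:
$L = 4$ ($L = 12 - 8 = 4$)
$t{\left(q \right)} = 1 - 2 q$ ($t{\left(q \right)} = 9 + \left(1 - 3\right) \left(q + 4\right) = 9 + \left(1 - 3\right) \left(4 + q\right) = 9 - 2 \left(4 + q\right) = 9 - \left(8 + 2 q\right) = 1 - 2 q$)
$o{\left(L \right)} t{\left(6 \right)} = \frac{5}{4} \left(1 - 12\right) = 5 \cdot \frac{1}{4} \left(1 - 12\right) = \frac{5}{4} \left(-11\right) = - \frac{55}{4}$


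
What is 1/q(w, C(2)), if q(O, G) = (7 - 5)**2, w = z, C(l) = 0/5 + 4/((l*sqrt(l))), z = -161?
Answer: 1/4 ≈ 0.25000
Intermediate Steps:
C(l) = 4/l**(3/2) (C(l) = 0*(1/5) + 4/(l**(3/2)) = 0 + 4/l**(3/2) = 4/l**(3/2))
w = -161
q(O, G) = 4 (q(O, G) = 2**2 = 4)
1/q(w, C(2)) = 1/4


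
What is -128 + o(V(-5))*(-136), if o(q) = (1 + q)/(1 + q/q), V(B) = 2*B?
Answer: 484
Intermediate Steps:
o(q) = ½ + q/2 (o(q) = (1 + q)/(1 + 1) = (1 + q)/2 = (1 + q)*(½) = ½ + q/2)
-128 + o(V(-5))*(-136) = -128 + (½ + (2*(-5))/2)*(-136) = -128 + (½ + (½)*(-10))*(-136) = -128 + (½ - 5)*(-136) = -128 - 9/2*(-136) = -128 + 612 = 484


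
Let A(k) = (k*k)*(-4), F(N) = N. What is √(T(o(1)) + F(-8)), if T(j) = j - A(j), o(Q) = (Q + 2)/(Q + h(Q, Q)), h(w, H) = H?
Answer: √10/2 ≈ 1.5811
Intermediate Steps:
A(k) = -4*k² (A(k) = k²*(-4) = -4*k²)
o(Q) = (2 + Q)/(2*Q) (o(Q) = (Q + 2)/(Q + Q) = (2 + Q)/((2*Q)) = (2 + Q)*(1/(2*Q)) = (2 + Q)/(2*Q))
T(j) = j + 4*j² (T(j) = j - (-4)*j² = j + 4*j²)
√(T(o(1)) + F(-8)) = √(((½)*(2 + 1)/1)*(1 + 4*((½)*(2 + 1)/1)) - 8) = √(((½)*1*3)*(1 + 4*((½)*1*3)) - 8) = √(3*(1 + 4*(3/2))/2 - 8) = √(3*(1 + 6)/2 - 8) = √((3/2)*7 - 8) = √(21/2 - 8) = √(5/2) = √10/2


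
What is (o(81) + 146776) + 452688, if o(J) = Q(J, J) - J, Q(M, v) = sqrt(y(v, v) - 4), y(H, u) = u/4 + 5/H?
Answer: 599383 + sqrt(5285)/18 ≈ 5.9939e+5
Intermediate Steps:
y(H, u) = 5/H + u/4 (y(H, u) = u*(1/4) + 5/H = u/4 + 5/H = 5/H + u/4)
Q(M, v) = sqrt(-4 + 5/v + v/4) (Q(M, v) = sqrt((5/v + v/4) - 4) = sqrt(-4 + 5/v + v/4))
o(J) = sqrt(-16 + J + 20/J)/2 - J
(o(81) + 146776) + 452688 = ((sqrt(-16 + 81 + 20/81)/2 - 1*81) + 146776) + 452688 = ((sqrt(-16 + 81 + 20*(1/81))/2 - 81) + 146776) + 452688 = ((sqrt(-16 + 81 + 20/81)/2 - 81) + 146776) + 452688 = ((sqrt(5285/81)/2 - 81) + 146776) + 452688 = (((sqrt(5285)/9)/2 - 81) + 146776) + 452688 = ((sqrt(5285)/18 - 81) + 146776) + 452688 = ((-81 + sqrt(5285)/18) + 146776) + 452688 = (146695 + sqrt(5285)/18) + 452688 = 599383 + sqrt(5285)/18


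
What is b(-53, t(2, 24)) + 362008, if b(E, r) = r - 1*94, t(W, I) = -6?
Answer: 361908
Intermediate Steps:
b(E, r) = -94 + r (b(E, r) = r - 94 = -94 + r)
b(-53, t(2, 24)) + 362008 = (-94 - 6) + 362008 = -100 + 362008 = 361908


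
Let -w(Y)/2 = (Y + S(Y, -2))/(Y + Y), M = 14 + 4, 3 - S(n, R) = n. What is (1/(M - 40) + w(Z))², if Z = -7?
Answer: 3481/23716 ≈ 0.14678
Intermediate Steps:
S(n, R) = 3 - n
M = 18
w(Y) = -3/Y (w(Y) = -2*(Y + (3 - Y))/(Y + Y) = -6/(2*Y) = -6*1/(2*Y) = -3/Y)
(1/(M - 40) + w(Z))² = (1/(18 - 40) - 3/(-7))² = (1/(-22) - 3*(-⅐))² = (-1/22 + 3/7)² = (59/154)² = 3481/23716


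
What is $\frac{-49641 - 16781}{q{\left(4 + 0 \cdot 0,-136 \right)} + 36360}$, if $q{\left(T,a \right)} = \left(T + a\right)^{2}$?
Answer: $- \frac{33211}{26892} \approx -1.235$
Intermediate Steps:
$\frac{-49641 - 16781}{q{\left(4 + 0 \cdot 0,-136 \right)} + 36360} = \frac{-49641 - 16781}{\left(\left(4 + 0 \cdot 0\right) - 136\right)^{2} + 36360} = - \frac{66422}{\left(\left(4 + 0\right) - 136\right)^{2} + 36360} = - \frac{66422}{\left(4 - 136\right)^{2} + 36360} = - \frac{66422}{\left(-132\right)^{2} + 36360} = - \frac{66422}{17424 + 36360} = - \frac{66422}{53784} = \left(-66422\right) \frac{1}{53784} = - \frac{33211}{26892}$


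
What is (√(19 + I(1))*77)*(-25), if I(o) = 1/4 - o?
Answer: -1925*√73/2 ≈ -8223.6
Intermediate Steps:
I(o) = ¼ - o
(√(19 + I(1))*77)*(-25) = (√(19 + (¼ - 1*1))*77)*(-25) = (√(19 + (¼ - 1))*77)*(-25) = (√(19 - ¾)*77)*(-25) = (√(73/4)*77)*(-25) = ((√73/2)*77)*(-25) = (77*√73/2)*(-25) = -1925*√73/2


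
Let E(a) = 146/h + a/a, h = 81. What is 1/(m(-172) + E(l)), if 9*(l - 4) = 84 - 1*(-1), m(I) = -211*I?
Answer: 81/2939879 ≈ 2.7552e-5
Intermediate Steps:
l = 121/9 (l = 4 + (84 - 1*(-1))/9 = 4 + (84 + 1)/9 = 4 + (⅑)*85 = 4 + 85/9 = 121/9 ≈ 13.444)
E(a) = 227/81 (E(a) = 146/81 + a/a = 146*(1/81) + 1 = 146/81 + 1 = 227/81)
1/(m(-172) + E(l)) = 1/(-211*(-172) + 227/81) = 1/(36292 + 227/81) = 1/(2939879/81) = 81/2939879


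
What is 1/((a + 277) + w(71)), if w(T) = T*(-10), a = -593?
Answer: -1/1026 ≈ -0.00097466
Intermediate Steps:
w(T) = -10*T
1/((a + 277) + w(71)) = 1/((-593 + 277) - 10*71) = 1/(-316 - 710) = 1/(-1026) = -1/1026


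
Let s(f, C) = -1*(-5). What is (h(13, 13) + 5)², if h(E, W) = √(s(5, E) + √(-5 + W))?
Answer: (5 + √(5 + 2*√2))² ≈ 60.808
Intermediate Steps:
s(f, C) = 5
h(E, W) = √(5 + √(-5 + W))
(h(13, 13) + 5)² = (√(5 + √(-5 + 13)) + 5)² = (√(5 + √8) + 5)² = (√(5 + 2*√2) + 5)² = (5 + √(5 + 2*√2))²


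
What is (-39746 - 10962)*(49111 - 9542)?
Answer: -2006464852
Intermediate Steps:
(-39746 - 10962)*(49111 - 9542) = -50708*39569 = -2006464852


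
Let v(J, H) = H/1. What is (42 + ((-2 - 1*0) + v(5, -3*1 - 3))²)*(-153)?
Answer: -16218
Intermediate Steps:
v(J, H) = H (v(J, H) = H*1 = H)
(42 + ((-2 - 1*0) + v(5, -3*1 - 3))²)*(-153) = (42 + ((-2 - 1*0) + (-3*1 - 3))²)*(-153) = (42 + ((-2 + 0) + (-3 - 3))²)*(-153) = (42 + (-2 - 6)²)*(-153) = (42 + (-8)²)*(-153) = (42 + 64)*(-153) = 106*(-153) = -16218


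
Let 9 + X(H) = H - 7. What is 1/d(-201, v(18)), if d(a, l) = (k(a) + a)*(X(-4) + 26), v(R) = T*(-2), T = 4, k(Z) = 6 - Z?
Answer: 1/36 ≈ 0.027778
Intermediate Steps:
v(R) = -8 (v(R) = 4*(-2) = -8)
X(H) = -16 + H (X(H) = -9 + (H - 7) = -9 + (-7 + H) = -16 + H)
d(a, l) = 36 (d(a, l) = ((6 - a) + a)*((-16 - 4) + 26) = 6*(-20 + 26) = 6*6 = 36)
1/d(-201, v(18)) = 1/36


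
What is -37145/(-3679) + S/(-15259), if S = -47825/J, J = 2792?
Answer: 1582669137735/156736907912 ≈ 10.098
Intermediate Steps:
S = -47825/2792 ≈ -17.129
-37145/(-3679) + S/(-15259) = -37145/(-3679) - 47825/2792/(-15259) = -37145*(-1/3679) - 47825/2792*(-1/15259) = 37145/3679 + 47825/42603128 = 1582669137735/156736907912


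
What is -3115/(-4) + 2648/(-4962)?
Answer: 7723019/9924 ≈ 778.22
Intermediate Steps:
-3115/(-4) + 2648/(-4962) = -3115*(-1/4) + 2648*(-1/4962) = 3115/4 - 1324/2481 = 7723019/9924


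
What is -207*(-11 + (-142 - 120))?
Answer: 56511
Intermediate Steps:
-207*(-11 + (-142 - 120)) = -207*(-11 - 262) = -207*(-273) = 56511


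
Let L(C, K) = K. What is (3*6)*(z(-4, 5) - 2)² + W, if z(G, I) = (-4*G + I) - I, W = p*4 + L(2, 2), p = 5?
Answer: 3550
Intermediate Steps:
W = 22 (W = 5*4 + 2 = 20 + 2 = 22)
z(G, I) = -4*G (z(G, I) = (I - 4*G) - I = -4*G)
(3*6)*(z(-4, 5) - 2)² + W = (3*6)*(-4*(-4) - 2)² + 22 = 18*(16 - 2)² + 22 = 18*14² + 22 = 18*196 + 22 = 3528 + 22 = 3550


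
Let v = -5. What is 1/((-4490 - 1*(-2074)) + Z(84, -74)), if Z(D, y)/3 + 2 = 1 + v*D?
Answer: -1/3679 ≈ -0.00027181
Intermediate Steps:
Z(D, y) = -3 - 15*D (Z(D, y) = -6 + 3*(1 - 5*D) = -6 + (3 - 15*D) = -3 - 15*D)
1/((-4490 - 1*(-2074)) + Z(84, -74)) = 1/((-4490 - 1*(-2074)) + (-3 - 15*84)) = 1/((-4490 + 2074) + (-3 - 1260)) = 1/(-2416 - 1263) = 1/(-3679) = -1/3679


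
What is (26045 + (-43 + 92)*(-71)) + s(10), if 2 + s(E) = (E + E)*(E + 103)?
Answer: 24824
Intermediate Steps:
s(E) = -2 + 2*E*(103 + E) (s(E) = -2 + (E + E)*(E + 103) = -2 + (2*E)*(103 + E) = -2 + 2*E*(103 + E))
(26045 + (-43 + 92)*(-71)) + s(10) = (26045 + (-43 + 92)*(-71)) + (-2 + 2*10² + 206*10) = (26045 + 49*(-71)) + (-2 + 2*100 + 2060) = (26045 - 3479) + (-2 + 200 + 2060) = 22566 + 2258 = 24824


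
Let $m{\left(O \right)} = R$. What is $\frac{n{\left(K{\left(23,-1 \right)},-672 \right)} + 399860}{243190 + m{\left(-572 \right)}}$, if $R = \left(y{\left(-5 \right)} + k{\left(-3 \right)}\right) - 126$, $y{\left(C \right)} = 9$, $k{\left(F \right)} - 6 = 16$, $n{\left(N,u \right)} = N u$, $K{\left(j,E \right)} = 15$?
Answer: $\frac{77956}{48619} \approx 1.6034$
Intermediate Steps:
$k{\left(F \right)} = 22$ ($k{\left(F \right)} = 6 + 16 = 22$)
$R = -95$ ($R = \left(9 + 22\right) - 126 = 31 - 126 = -95$)
$m{\left(O \right)} = -95$
$\frac{n{\left(K{\left(23,-1 \right)},-672 \right)} + 399860}{243190 + m{\left(-572 \right)}} = \frac{15 \left(-672\right) + 399860}{243190 - 95} = \frac{-10080 + 399860}{243095} = 389780 \cdot \frac{1}{243095} = \frac{77956}{48619}$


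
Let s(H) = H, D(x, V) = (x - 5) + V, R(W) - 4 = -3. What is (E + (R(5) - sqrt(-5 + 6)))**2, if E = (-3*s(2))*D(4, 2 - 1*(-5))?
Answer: 1296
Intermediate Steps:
R(W) = 1 (R(W) = 4 - 3 = 1)
D(x, V) = -5 + V + x (D(x, V) = (-5 + x) + V = -5 + V + x)
E = -36 (E = (-3*2)*(-5 + (2 - 1*(-5)) + 4) = -6*(-5 + (2 + 5) + 4) = -6*(-5 + 7 + 4) = -6*6 = -36)
(E + (R(5) - sqrt(-5 + 6)))**2 = (-36 + (1 - sqrt(-5 + 6)))**2 = (-36 + (1 - sqrt(1)))**2 = (-36 + (1 - 1*1))**2 = (-36 + (1 - 1))**2 = (-36 + 0)**2 = (-36)**2 = 1296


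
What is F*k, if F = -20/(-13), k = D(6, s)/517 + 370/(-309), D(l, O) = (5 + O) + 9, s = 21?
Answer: -3609500/2076789 ≈ -1.7380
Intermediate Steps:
D(l, O) = 14 + O
k = -180475/159753 (k = (14 + 21)/517 + 370/(-309) = 35*(1/517) + 370*(-1/309) = 35/517 - 370/309 = -180475/159753 ≈ -1.1297)
F = 20/13 (F = -20*(-1/13) = 20/13 ≈ 1.5385)
F*k = (20/13)*(-180475/159753) = -3609500/2076789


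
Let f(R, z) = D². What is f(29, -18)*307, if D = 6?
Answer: 11052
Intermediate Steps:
f(R, z) = 36 (f(R, z) = 6² = 36)
f(29, -18)*307 = 36*307 = 11052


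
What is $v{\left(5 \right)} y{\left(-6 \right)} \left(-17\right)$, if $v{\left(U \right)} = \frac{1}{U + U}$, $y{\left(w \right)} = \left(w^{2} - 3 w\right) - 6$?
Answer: $- \frac{408}{5} \approx -81.6$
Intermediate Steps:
$y{\left(w \right)} = -6 + w^{2} - 3 w$
$v{\left(U \right)} = \frac{1}{2 U}$
$v{\left(5 \right)} y{\left(-6 \right)} \left(-17\right) = \frac{1}{2 \cdot 5} \left(-6 + \left(-6\right)^{2} - -18\right) \left(-17\right) = \frac{1}{2} \cdot \frac{1}{5} \left(-6 + 36 + 18\right) \left(-17\right) = \frac{1}{10} \cdot 48 \left(-17\right) = \frac{24}{5} \left(-17\right) = - \frac{408}{5}$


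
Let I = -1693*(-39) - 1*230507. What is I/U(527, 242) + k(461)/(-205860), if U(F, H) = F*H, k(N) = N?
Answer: -16959322987/13127074620 ≈ -1.2919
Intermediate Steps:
I = -164480 (I = 66027 - 230507 = -164480)
I/U(527, 242) + k(461)/(-205860) = -164480/(527*242) + 461/(-205860) = -164480/127534 + 461*(-1/205860) = -164480*1/127534 - 461/205860 = -82240/63767 - 461/205860 = -16959322987/13127074620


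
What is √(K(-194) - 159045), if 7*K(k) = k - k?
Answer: I*√159045 ≈ 398.8*I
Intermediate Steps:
K(k) = 0 (K(k) = (k - k)/7 = (⅐)*0 = 0)
√(K(-194) - 159045) = √(0 - 159045) = √(-159045) = I*√159045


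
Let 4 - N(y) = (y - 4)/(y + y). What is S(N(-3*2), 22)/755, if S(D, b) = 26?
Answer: 26/755 ≈ 0.034437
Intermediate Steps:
N(y) = 4 - (-4 + y)/(2*y) (N(y) = 4 - (y - 4)/(y + y) = 4 - (-4 + y)/(2*y))
S(N(-3*2), 22)/755 = 26/755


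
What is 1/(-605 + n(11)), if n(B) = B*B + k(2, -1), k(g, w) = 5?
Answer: -1/479 ≈ -0.0020877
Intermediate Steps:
n(B) = 5 + B² (n(B) = B*B + 5 = B² + 5 = 5 + B²)
1/(-605 + n(11)) = 1/(-605 + (5 + 11²)) = 1/(-605 + (5 + 121)) = 1/(-605 + 126) = 1/(-479) = -1/479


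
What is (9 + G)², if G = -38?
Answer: 841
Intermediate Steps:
(9 + G)² = (9 - 38)² = (-29)² = 841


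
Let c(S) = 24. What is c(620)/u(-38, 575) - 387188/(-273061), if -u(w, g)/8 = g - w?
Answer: 236527061/167386393 ≈ 1.4131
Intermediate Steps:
u(w, g) = -8*g + 8*w (u(w, g) = -8*(g - w) = -8*g + 8*w)
c(620)/u(-38, 575) - 387188/(-273061) = 24/(-8*575 + 8*(-38)) - 387188/(-273061) = 24/(-4600 - 304) - 387188*(-1/273061) = 24/(-4904) + 387188/273061 = 24*(-1/4904) + 387188/273061 = -3/613 + 387188/273061 = 236527061/167386393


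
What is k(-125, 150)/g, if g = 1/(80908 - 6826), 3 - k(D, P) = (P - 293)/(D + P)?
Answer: 16149876/25 ≈ 6.4600e+5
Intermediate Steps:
k(D, P) = 3 - (-293 + P)/(D + P) (k(D, P) = 3 - (P - 293)/(D + P) = 3 - (-293 + P)/(D + P))
g = 1/74082 ≈ 1.3499e-5
k(-125, 150)/g = ((293 + 2*150 + 3*(-125))/(-125 + 150))/(1/74082) = ((293 + 300 - 375)/25)*74082 = ((1/25)*218)*74082 = (218/25)*74082 = 16149876/25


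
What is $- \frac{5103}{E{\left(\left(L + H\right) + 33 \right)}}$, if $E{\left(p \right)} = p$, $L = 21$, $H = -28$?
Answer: $- \frac{5103}{26} \approx -196.27$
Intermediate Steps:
$- \frac{5103}{E{\left(\left(L + H\right) + 33 \right)}} = - \frac{5103}{\left(21 - 28\right) + 33} = - \frac{5103}{-7 + 33} = - \frac{5103}{26}$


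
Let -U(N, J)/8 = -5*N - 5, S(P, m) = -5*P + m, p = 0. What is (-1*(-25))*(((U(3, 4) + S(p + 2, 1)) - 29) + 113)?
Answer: 5875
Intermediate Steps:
S(P, m) = m - 5*P
U(N, J) = 40 + 40*N (U(N, J) = -8*(-5*N - 5) = -8*(-5 - 5*N) = 40 + 40*N)
(-1*(-25))*(((U(3, 4) + S(p + 2, 1)) - 29) + 113) = (-1*(-25))*((((40 + 40*3) + (1 - 5*(0 + 2))) - 29) + 113) = 25*((((40 + 120) + (1 - 5*2)) - 29) + 113) = 25*(((160 + (1 - 10)) - 29) + 113) = 25*(((160 - 9) - 29) + 113) = 25*((151 - 29) + 113) = 25*(122 + 113) = 25*235 = 5875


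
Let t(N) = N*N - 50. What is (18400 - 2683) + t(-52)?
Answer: 18371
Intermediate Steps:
t(N) = -50 + N**2 (t(N) = N**2 - 50 = -50 + N**2)
(18400 - 2683) + t(-52) = (18400 - 2683) + (-50 + (-52)**2) = 15717 + (-50 + 2704) = 15717 + 2654 = 18371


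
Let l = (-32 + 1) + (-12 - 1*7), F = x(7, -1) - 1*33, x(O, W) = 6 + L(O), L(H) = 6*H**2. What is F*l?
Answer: -13350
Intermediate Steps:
x(O, W) = 6 + 6*O**2
F = 267 (F = (6 + 6*7**2) - 1*33 = (6 + 6*49) - 33 = (6 + 294) - 33 = 300 - 33 = 267)
l = -50 (l = -31 + (-12 - 7) = -31 - 19 = -50)
F*l = 267*(-50) = -13350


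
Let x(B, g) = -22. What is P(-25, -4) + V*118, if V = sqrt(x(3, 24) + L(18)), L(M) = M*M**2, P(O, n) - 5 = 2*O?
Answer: -45 + 118*sqrt(5810) ≈ 8949.4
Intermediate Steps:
P(O, n) = 5 + 2*O
L(M) = M**3
V = sqrt(5810) (V = sqrt(-22 + 18**3) = sqrt(-22 + 5832) = sqrt(5810) ≈ 76.223)
P(-25, -4) + V*118 = (5 + 2*(-25)) + sqrt(5810)*118 = (5 - 50) + 118*sqrt(5810) = -45 + 118*sqrt(5810)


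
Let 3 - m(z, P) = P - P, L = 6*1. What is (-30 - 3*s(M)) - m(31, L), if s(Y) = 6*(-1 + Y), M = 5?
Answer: -105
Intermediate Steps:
s(Y) = -6 + 6*Y
L = 6
m(z, P) = 3 (m(z, P) = 3 - (P - P) = 3 - 1*0 = 3 + 0 = 3)
(-30 - 3*s(M)) - m(31, L) = (-30 - 3*(-6 + 6*5)) - 1*3 = (-30 - 3*(-6 + 30)) - 3 = (-30 - 3*24) - 3 = (-30 - 72) - 3 = -102 - 3 = -105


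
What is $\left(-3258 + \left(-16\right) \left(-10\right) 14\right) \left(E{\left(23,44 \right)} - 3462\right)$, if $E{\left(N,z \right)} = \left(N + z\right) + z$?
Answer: $3411318$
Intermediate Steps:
$E{\left(N,z \right)} = N + 2 z$
$\left(-3258 + \left(-16\right) \left(-10\right) 14\right) \left(E{\left(23,44 \right)} - 3462\right) = \left(-3258 + \left(-16\right) \left(-10\right) 14\right) \left(\left(23 + 2 \cdot 44\right) - 3462\right) = \left(-3258 + 160 \cdot 14\right) \left(\left(23 + 88\right) - 3462\right) = \left(-3258 + 2240\right) \left(111 - 3462\right) = \left(-1018\right) \left(-3351\right) = 3411318$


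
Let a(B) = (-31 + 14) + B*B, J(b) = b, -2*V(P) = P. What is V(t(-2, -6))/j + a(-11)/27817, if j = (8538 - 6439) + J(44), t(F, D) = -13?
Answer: 807365/119223662 ≈ 0.0067719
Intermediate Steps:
V(P) = -P/2
a(B) = -17 + B²
j = 2143 (j = (8538 - 6439) + 44 = 2099 + 44 = 2143)
V(t(-2, -6))/j + a(-11)/27817 = -½*(-13)/2143 + (-17 + (-11)²)/27817 = (13/2)*(1/2143) + (-17 + 121)*(1/27817) = 13/4286 + 104*(1/27817) = 13/4286 + 104/27817 = 807365/119223662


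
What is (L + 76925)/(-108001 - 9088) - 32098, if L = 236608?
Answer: -3758636255/117089 ≈ -32101.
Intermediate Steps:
(L + 76925)/(-108001 - 9088) - 32098 = (236608 + 76925)/(-108001 - 9088) - 32098 = 313533/(-117089) - 32098 = 313533*(-1/117089) - 32098 = -313533/117089 - 32098 = -3758636255/117089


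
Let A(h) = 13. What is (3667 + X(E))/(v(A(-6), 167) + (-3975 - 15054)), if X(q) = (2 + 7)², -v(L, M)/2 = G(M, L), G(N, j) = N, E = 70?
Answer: -3748/19363 ≈ -0.19357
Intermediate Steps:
v(L, M) = -2*M
X(q) = 81 (X(q) = 9² = 81)
(3667 + X(E))/(v(A(-6), 167) + (-3975 - 15054)) = (3667 + 81)/(-2*167 + (-3975 - 15054)) = 3748/(-334 - 19029) = 3748/(-19363) = 3748*(-1/19363) = -3748/19363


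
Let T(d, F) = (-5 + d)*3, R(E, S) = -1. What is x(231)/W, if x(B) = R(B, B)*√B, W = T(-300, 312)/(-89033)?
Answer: -89033*√231/915 ≈ -1478.9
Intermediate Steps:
T(d, F) = -15 + 3*d
W = 915/89033 (W = (-15 + 3*(-300))/(-89033) = (-15 - 900)*(-1/89033) = -915*(-1/89033) = 915/89033 ≈ 0.010277)
x(B) = -√B
x(231)/W = (-√231)/(915/89033) = -√231*(89033/915) = -89033*√231/915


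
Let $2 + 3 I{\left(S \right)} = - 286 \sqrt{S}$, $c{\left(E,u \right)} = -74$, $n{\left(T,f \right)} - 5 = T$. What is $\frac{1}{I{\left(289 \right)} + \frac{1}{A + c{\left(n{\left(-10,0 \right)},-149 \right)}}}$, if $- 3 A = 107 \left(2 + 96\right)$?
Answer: $- \frac{32124}{52083721} \approx -0.00061678$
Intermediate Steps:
$n{\left(T,f \right)} = 5 + T$
$A = - \frac{10486}{3}$ ($A = - \frac{107 \left(2 + 96\right)}{3} = - \frac{107 \cdot 98}{3} = \left(- \frac{1}{3}\right) 10486 = - \frac{10486}{3} \approx -3495.3$)
$I{\left(S \right)} = - \frac{2}{3} - \frac{286 \sqrt{S}}{3}$ ($I{\left(S \right)} = - \frac{2}{3} + \frac{\left(-286\right) \sqrt{S}}{3} = - \frac{2}{3} - \frac{286 \sqrt{S}}{3}$)
$\frac{1}{I{\left(289 \right)} + \frac{1}{A + c{\left(n{\left(-10,0 \right)},-149 \right)}}} = \frac{1}{\left(- \frac{2}{3} - \frac{286 \sqrt{289}}{3}\right) + \frac{1}{- \frac{10486}{3} - 74}} = \frac{1}{\left(- \frac{2}{3} - \frac{4862}{3}\right) + \frac{1}{- \frac{10708}{3}}} = \frac{1}{\left(- \frac{2}{3} - \frac{4862}{3}\right) - \frac{3}{10708}} = \frac{1}{- \frac{4864}{3} - \frac{3}{10708}} = \frac{1}{- \frac{52083721}{32124}} = - \frac{32124}{52083721}$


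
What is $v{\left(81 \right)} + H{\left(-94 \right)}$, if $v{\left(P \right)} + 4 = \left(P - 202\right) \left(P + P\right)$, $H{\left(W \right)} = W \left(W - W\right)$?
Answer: $-19606$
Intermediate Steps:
$H{\left(W \right)} = 0$ ($H{\left(W \right)} = W 0 = 0$)
$v{\left(P \right)} = -4 + 2 P \left(-202 + P\right)$ ($v{\left(P \right)} = -4 + \left(P - 202\right) \left(P + P\right) = -4 + \left(-202 + P\right) 2 P = -4 + 2 P \left(-202 + P\right)$)
$v{\left(81 \right)} + H{\left(-94 \right)} = \left(-4 - 32724 + 2 \cdot 81^{2}\right) + 0 = \left(-4 - 32724 + 2 \cdot 6561\right) + 0 = \left(-4 - 32724 + 13122\right) + 0 = -19606 + 0 = -19606$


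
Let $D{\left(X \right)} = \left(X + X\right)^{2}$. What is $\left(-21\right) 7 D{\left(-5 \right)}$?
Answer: $-14700$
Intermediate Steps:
$D{\left(X \right)} = 4 X^{2}$ ($D{\left(X \right)} = \left(2 X\right)^{2} = 4 X^{2}$)
$\left(-21\right) 7 D{\left(-5 \right)} = \left(-21\right) 7 \cdot 4 \left(-5\right)^{2} = - 147 \cdot 4 \cdot 25 = \left(-147\right) 100 = -14700$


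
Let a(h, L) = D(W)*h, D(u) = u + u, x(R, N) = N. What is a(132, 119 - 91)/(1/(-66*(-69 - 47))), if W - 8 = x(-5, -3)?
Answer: 10105920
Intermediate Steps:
W = 5 (W = 8 - 3 = 5)
D(u) = 2*u
a(h, L) = 10*h (a(h, L) = (2*5)*h = 10*h)
a(132, 119 - 91)/(1/(-66*(-69 - 47))) = (10*132)/(1/(-66*(-69 - 47))) = 1320/(1/(-66*(-116))) = 1320/(1/7656) = 1320*7656 = 10105920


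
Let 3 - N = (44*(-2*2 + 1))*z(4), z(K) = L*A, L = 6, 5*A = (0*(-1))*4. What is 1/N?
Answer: 1/3 ≈ 0.33333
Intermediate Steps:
A = 0 (A = ((0*(-1))*4)/5 = (0*4)/5 = (1/5)*0 = 0)
z(K) = 0 (z(K) = 6*0 = 0)
N = 3 (N = 3 - 44*(-2*2 + 1)*0 = 3 - 44*(-4 + 1)*0 = 3 - 44*(-3)*0 = 3 - (-132)*0 = 3 - 1*0 = 3 + 0 = 3)
1/N = 1/3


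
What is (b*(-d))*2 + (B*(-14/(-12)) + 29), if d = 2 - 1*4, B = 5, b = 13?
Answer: 521/6 ≈ 86.833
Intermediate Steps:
d = -2 (d = 2 - 4 = -2)
(b*(-d))*2 + (B*(-14/(-12)) + 29) = (13*(-1*(-2)))*2 + (5*(-14/(-12)) + 29) = (13*2)*2 + (5*(-14*(-1/12)) + 29) = 26*2 + (5*(7/6) + 29) = 52 + (35/6 + 29) = 52 + 209/6 = 521/6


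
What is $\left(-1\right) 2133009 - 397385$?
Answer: $-2530394$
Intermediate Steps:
$\left(-1\right) 2133009 - 397385 = -2133009 - 397385 = -2530394$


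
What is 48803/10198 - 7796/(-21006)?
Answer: 552329713/107109594 ≈ 5.1567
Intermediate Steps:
48803/10198 - 7796/(-21006) = 48803*(1/10198) - 7796*(-1/21006) = 48803/10198 + 3898/10503 = 552329713/107109594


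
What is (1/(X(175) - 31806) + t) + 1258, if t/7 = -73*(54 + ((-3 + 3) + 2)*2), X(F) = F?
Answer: -897687781/31631 ≈ -28380.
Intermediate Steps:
t = -29638 (t = 7*(-73*(54 + ((-3 + 3) + 2)*2)) = 7*(-73*(54 + (0 + 2)*2)) = 7*(-73*(54 + 2*2)) = 7*(-73*(54 + 4)) = 7*(-73*58) = 7*(-4234) = -29638)
(1/(X(175) - 31806) + t) + 1258 = (1/(175 - 31806) - 29638) + 1258 = (1/(-31631) - 29638) + 1258 = (-1/31631 - 29638) + 1258 = -937479579/31631 + 1258 = -897687781/31631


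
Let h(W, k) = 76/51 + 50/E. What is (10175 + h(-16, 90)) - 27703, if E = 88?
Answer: -39328213/2244 ≈ -17526.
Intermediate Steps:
h(W, k) = 4619/2244 (h(W, k) = 76/51 + 50/88 = 76*(1/51) + 50*(1/88) = 76/51 + 25/44 = 4619/2244)
(10175 + h(-16, 90)) - 27703 = (10175 + 4619/2244) - 27703 = 22837319/2244 - 27703 = -39328213/2244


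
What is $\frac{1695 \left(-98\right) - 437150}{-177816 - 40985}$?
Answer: $\frac{603260}{218801} \approx 2.7571$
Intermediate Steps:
$\frac{1695 \left(-98\right) - 437150}{-177816 - 40985} = \frac{-166110 - 437150}{-218801} = \left(-603260\right) \left(- \frac{1}{218801}\right) = \frac{603260}{218801}$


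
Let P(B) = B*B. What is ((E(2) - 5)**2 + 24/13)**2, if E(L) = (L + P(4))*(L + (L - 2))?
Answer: 156675289/169 ≈ 9.2707e+5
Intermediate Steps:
P(B) = B**2
E(L) = (-2 + 2*L)*(16 + L) (E(L) = (L + 4**2)*(L + (L - 2)) = (L + 16)*(L + (-2 + L)) = (16 + L)*(-2 + 2*L) = (-2 + 2*L)*(16 + L))
((E(2) - 5)**2 + 24/13)**2 = (((-32 + 2*2**2 + 30*2) - 5)**2 + 24/13)**2 = (((-32 + 2*4 + 60) - 5)**2 + 24*(1/13))**2 = (((-32 + 8 + 60) - 5)**2 + 24/13)**2 = ((36 - 5)**2 + 24/13)**2 = (31**2 + 24/13)**2 = (961 + 24/13)**2 = (12517/13)**2 = 156675289/169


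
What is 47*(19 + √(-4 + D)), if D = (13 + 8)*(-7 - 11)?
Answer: 893 + 47*I*√382 ≈ 893.0 + 918.61*I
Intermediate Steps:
D = -378 (D = 21*(-18) = -378)
47*(19 + √(-4 + D)) = 47*(19 + √(-4 - 378)) = 47*(19 + √(-382)) = 47*(19 + I*√382) = 893 + 47*I*√382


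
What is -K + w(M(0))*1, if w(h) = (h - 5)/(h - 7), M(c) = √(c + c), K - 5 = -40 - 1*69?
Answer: 733/7 ≈ 104.71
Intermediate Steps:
K = -104 (K = 5 + (-40 - 1*69) = 5 + (-40 - 69) = 5 - 109 = -104)
M(c) = √2*√c (M(c) = √(2*c) = √2*√c)
w(h) = (-5 + h)/(-7 + h)
-K + w(M(0))*1 = -1*(-104) + ((-5 + √2*√0)/(-7 + √2*√0))*1 = 104 + ((-5 + √2*0)/(-7 + √2*0))*1 = 104 + ((-5 + 0)/(-7 + 0))*1 = 104 + (-5/(-7))*1 = 104 - ⅐*(-5)*1 = 104 + (5/7)*1 = 104 + 5/7 = 733/7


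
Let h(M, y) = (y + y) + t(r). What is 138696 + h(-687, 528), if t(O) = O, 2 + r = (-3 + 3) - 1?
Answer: 139749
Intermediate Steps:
r = -3 (r = -2 + ((-3 + 3) - 1) = -2 + (0 - 1) = -2 - 1 = -3)
h(M, y) = -3 + 2*y (h(M, y) = (y + y) - 3 = 2*y - 3 = -3 + 2*y)
138696 + h(-687, 528) = 138696 + (-3 + 2*528) = 138696 + (-3 + 1056) = 138696 + 1053 = 139749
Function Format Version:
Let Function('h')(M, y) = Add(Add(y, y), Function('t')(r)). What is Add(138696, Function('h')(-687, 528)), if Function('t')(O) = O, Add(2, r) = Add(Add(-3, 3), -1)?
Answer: 139749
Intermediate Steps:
r = -3 (r = Add(-2, Add(Add(-3, 3), -1)) = Add(-2, Add(0, -1)) = Add(-2, -1) = -3)
Function('h')(M, y) = Add(-3, Mul(2, y)) (Function('h')(M, y) = Add(Add(y, y), -3) = Add(Mul(2, y), -3) = Add(-3, Mul(2, y)))
Add(138696, Function('h')(-687, 528)) = Add(138696, Add(-3, Mul(2, 528))) = Add(138696, Add(-3, 1056)) = Add(138696, 1053) = 139749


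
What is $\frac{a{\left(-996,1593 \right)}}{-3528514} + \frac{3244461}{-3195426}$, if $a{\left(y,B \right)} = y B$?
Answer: $- \frac{1063028949571}{1879184229494} \approx -0.56569$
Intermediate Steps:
$a{\left(y,B \right)} = B y$
$\frac{a{\left(-996,1593 \right)}}{-3528514} + \frac{3244461}{-3195426} = \frac{1593 \left(-996\right)}{-3528514} + \frac{3244461}{-3195426} = \left(-1586628\right) \left(- \frac{1}{3528514}\right) + 3244461 \left(- \frac{1}{3195426}\right) = \frac{793314}{1764257} - \frac{1081487}{1065142} = - \frac{1063028949571}{1879184229494}$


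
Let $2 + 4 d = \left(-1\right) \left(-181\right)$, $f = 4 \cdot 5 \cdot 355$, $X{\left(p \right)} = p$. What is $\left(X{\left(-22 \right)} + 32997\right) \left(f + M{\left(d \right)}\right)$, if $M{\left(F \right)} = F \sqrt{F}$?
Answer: $234122500 + \frac{5902525 \sqrt{179}}{8} \approx 2.4399 \cdot 10^{8}$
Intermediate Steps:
$f = 7100$ ($f = 20 \cdot 355 = 7100$)
$d = \frac{179}{4}$ ($d = - \frac{1}{2} + \frac{\left(-1\right) \left(-181\right)}{4} = - \frac{1}{2} + \frac{1}{4} \cdot 181 = - \frac{1}{2} + \frac{181}{4} = \frac{179}{4} \approx 44.75$)
$M{\left(F \right)} = F^{\frac{3}{2}}$
$\left(X{\left(-22 \right)} + 32997\right) \left(f + M{\left(d \right)}\right) = \left(-22 + 32997\right) \left(7100 + \left(\frac{179}{4}\right)^{\frac{3}{2}}\right) = 32975 \left(7100 + \frac{179 \sqrt{179}}{8}\right) = 234122500 + \frac{5902525 \sqrt{179}}{8}$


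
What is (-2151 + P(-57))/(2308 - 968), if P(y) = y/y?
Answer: -215/134 ≈ -1.6045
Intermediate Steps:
P(y) = 1
(-2151 + P(-57))/(2308 - 968) = (-2151 + 1)/(2308 - 968) = -2150/1340 = -2150*1/1340 = -215/134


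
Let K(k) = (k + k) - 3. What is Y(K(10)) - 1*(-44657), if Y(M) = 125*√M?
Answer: 44657 + 125*√17 ≈ 45172.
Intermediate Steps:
K(k) = -3 + 2*k (K(k) = 2*k - 3 = -3 + 2*k)
Y(K(10)) - 1*(-44657) = 125*√(-3 + 2*10) - 1*(-44657) = 125*√(-3 + 20) + 44657 = 125*√17 + 44657 = 44657 + 125*√17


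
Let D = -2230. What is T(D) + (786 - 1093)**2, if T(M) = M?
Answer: 92019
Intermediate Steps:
T(D) + (786 - 1093)**2 = -2230 + (786 - 1093)**2 = -2230 + (-307)**2 = -2230 + 94249 = 92019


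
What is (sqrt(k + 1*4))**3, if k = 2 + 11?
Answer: 17*sqrt(17) ≈ 70.093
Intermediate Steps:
k = 13
(sqrt(k + 1*4))**3 = (sqrt(13 + 1*4))**3 = (sqrt(13 + 4))**3 = (sqrt(17))**3 = 17*sqrt(17)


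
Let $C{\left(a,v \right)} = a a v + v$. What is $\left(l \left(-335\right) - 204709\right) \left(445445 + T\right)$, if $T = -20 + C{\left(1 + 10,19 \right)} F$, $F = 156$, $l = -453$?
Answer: $-42735625482$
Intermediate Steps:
$C{\left(a,v \right)} = v + v a^{2}$ ($C{\left(a,v \right)} = a^{2} v + v = v a^{2} + v = v + v a^{2}$)
$T = 361588$ ($T = -20 + 19 \left(1 + \left(1 + 10\right)^{2}\right) 156 = -20 + 19 \left(1 + 11^{2}\right) 156 = -20 + 19 \left(1 + 121\right) 156 = -20 + 19 \cdot 122 \cdot 156 = -20 + 2318 \cdot 156 = -20 + 361608 = 361588$)
$\left(l \left(-335\right) - 204709\right) \left(445445 + T\right) = \left(\left(-453\right) \left(-335\right) - 204709\right) \left(445445 + 361588\right) = \left(151755 - 204709\right) 807033 = \left(-52954\right) 807033 = -42735625482$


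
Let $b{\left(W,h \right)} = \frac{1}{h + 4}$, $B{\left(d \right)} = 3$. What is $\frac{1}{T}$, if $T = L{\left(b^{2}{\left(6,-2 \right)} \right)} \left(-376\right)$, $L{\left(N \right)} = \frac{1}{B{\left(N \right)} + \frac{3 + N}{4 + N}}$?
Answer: $- \frac{8}{799} \approx -0.010013$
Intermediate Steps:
$b{\left(W,h \right)} = \frac{1}{4 + h}$
$L{\left(N \right)} = \frac{1}{3 + \frac{3 + N}{4 + N}}$
$T = - \frac{799}{8}$ ($T = \frac{4 + \left(\frac{1}{4 - 2}\right)^{2}}{15 + 4 \left(\frac{1}{4 - 2}\right)^{2}} \left(-376\right) = \frac{4 + \left(\frac{1}{2}\right)^{2}}{15 + 4 \left(\frac{1}{2}\right)^{2}} \left(-376\right) = \frac{4 + \left(\frac{1}{2}\right)^{2}}{15 + \frac{4}{4}} \left(-376\right) = \frac{4 + \frac{1}{4}}{15 + 4 \cdot \frac{1}{4}} \left(-376\right) = \frac{1}{15 + 1} \cdot \frac{17}{4} \left(-376\right) = \frac{1}{16} \cdot \frac{17}{4} \left(-376\right) = \frac{17}{64} \left(-376\right) = - \frac{799}{8} \approx -99.875$)
$\frac{1}{T} = \frac{1}{- \frac{799}{8}} = - \frac{8}{799}$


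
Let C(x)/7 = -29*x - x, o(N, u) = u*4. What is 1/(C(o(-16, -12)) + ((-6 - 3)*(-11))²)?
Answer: 1/19881 ≈ 5.0299e-5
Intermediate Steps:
o(N, u) = 4*u
C(x) = -210*x (C(x) = 7*(-29*x - x) = 7*(-30*x) = -210*x)
1/(C(o(-16, -12)) + ((-6 - 3)*(-11))²) = 1/(-840*(-12) + ((-6 - 3)*(-11))²) = 1/(-210*(-48) + (-9*(-11))²) = 1/(10080 + 99²) = 1/(10080 + 9801) = 1/19881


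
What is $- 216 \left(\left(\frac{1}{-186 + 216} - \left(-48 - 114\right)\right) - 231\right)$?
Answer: $\frac{74484}{5} \approx 14897.0$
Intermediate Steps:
$- 216 \left(\left(\frac{1}{-186 + 216} - \left(-48 - 114\right)\right) - 231\right) = - 216 \left(\left(\frac{1}{30} - -162\right) - 231\right) = - 216 \left(\left(\frac{1}{30} + 162\right) - 231\right) = - 216 \left(\frac{4861}{30} - 231\right) = \left(-216\right) \left(- \frac{2069}{30}\right) = \frac{74484}{5}$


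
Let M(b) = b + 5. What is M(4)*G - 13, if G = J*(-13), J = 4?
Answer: -481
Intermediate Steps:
M(b) = 5 + b
G = -52 (G = 4*(-13) = -52)
M(4)*G - 13 = (5 + 4)*(-52) - 13 = 9*(-52) - 13 = -468 - 13 = -481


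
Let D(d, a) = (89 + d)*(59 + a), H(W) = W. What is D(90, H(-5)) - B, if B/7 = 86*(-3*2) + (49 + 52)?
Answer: 12571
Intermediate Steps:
D(d, a) = (59 + a)*(89 + d)
B = -2905 (B = 7*(86*(-3*2) + (49 + 52)) = 7*(86*(-6) + 101) = 7*(-516 + 101) = 7*(-415) = -2905)
D(90, H(-5)) - B = (5251 + 59*90 + 89*(-5) - 5*90) - 1*(-2905) = (5251 + 5310 - 445 - 450) + 2905 = 9666 + 2905 = 12571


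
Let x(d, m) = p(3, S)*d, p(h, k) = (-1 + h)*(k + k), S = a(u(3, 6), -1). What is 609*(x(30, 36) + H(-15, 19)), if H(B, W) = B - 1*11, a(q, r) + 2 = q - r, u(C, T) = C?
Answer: 130326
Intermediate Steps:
a(q, r) = -2 + q - r (a(q, r) = -2 + (q - r) = -2 + q - r)
S = 2 (S = -2 + 3 - 1*(-1) = -2 + 3 + 1 = 2)
H(B, W) = -11 + B (H(B, W) = B - 11 = -11 + B)
p(h, k) = 2*k*(-1 + h) (p(h, k) = (-1 + h)*(2*k) = 2*k*(-1 + h))
x(d, m) = 8*d (x(d, m) = (2*2*(-1 + 3))*d = (2*2*2)*d = 8*d)
609*(x(30, 36) + H(-15, 19)) = 609*(8*30 + (-11 - 15)) = 609*(240 - 26) = 609*214 = 130326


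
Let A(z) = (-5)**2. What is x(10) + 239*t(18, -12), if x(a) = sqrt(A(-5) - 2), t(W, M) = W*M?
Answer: -51624 + sqrt(23) ≈ -51619.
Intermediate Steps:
t(W, M) = M*W
A(z) = 25
x(a) = sqrt(23) (x(a) = sqrt(25 - 2) = sqrt(23))
x(10) + 239*t(18, -12) = sqrt(23) + 239*(-12*18) = sqrt(23) + 239*(-216) = sqrt(23) - 51624 = -51624 + sqrt(23)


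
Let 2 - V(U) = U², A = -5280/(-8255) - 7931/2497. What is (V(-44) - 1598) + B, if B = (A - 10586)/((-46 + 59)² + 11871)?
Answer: -15941465202541/4512315080 ≈ -3532.9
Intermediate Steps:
A = -950659/374777 (A = -5280*(-1/8255) - 7931*1/2497 = 1056/1651 - 721/227 = -950659/374777 ≈ -2.5366)
B = -3968339981/4512315080 (B = (-950659/374777 - 10586)/((-46 + 59)² + 11871) = -3968339981/(374777*(13² + 11871)) = -3968339981/(374777*(169 + 11871)) = -3968339981/374777/12040 = -3968339981/374777*1/12040 = -3968339981/4512315080 ≈ -0.87945)
V(U) = 2 - U²
(V(-44) - 1598) + B = ((2 - 1*(-44)²) - 1598) - 3968339981/4512315080 = ((2 - 1*1936) - 1598) - 3968339981/4512315080 = ((2 - 1936) - 1598) - 3968339981/4512315080 = (-1934 - 1598) - 3968339981/4512315080 = -3532 - 3968339981/4512315080 = -15941465202541/4512315080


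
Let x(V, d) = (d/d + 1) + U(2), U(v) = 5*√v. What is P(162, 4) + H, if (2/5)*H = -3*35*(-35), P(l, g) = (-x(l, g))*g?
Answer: 18359/2 - 20*√2 ≈ 9151.2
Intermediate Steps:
x(V, d) = 2 + 5*√2 (x(V, d) = (d/d + 1) + 5*√2 = (1 + 1) + 5*√2 = 2 + 5*√2)
P(l, g) = g*(-2 - 5*√2) (P(l, g) = (-(2 + 5*√2))*g = (-2 - 5*√2)*g = g*(-2 - 5*√2))
H = 18375/2 (H = 5*(-3*35*(-35))/2 = 5*(-105*(-35))/2 = (5/2)*3675 = 18375/2 ≈ 9187.5)
P(162, 4) + H = -1*4*(2 + 5*√2) + 18375/2 = (-8 - 20*√2) + 18375/2 = 18359/2 - 20*√2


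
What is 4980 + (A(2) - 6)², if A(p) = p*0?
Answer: 5016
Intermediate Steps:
A(p) = 0
4980 + (A(2) - 6)² = 4980 + (0 - 6)² = 4980 + (-6)² = 4980 + 36 = 5016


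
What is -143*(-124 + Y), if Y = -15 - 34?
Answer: 24739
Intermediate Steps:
Y = -49
-143*(-124 + Y) = -143*(-124 - 49) = -143*(-173) = 24739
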